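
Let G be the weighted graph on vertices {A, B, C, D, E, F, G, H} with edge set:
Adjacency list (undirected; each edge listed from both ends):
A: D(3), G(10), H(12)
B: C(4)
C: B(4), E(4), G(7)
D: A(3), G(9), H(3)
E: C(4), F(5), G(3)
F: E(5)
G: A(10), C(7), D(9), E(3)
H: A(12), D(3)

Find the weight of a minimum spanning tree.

Prim, starting at D.
Step 1: cheapest edge leaving the tree is A-D (3); add A.
Step 2: cheapest edge leaving the tree is D-H (3); add H.
Step 3: cheapest edge leaving the tree is D-G (9); add G.
Step 4: cheapest edge leaving the tree is E-G (3); add E.
Step 5: cheapest edge leaving the tree is C-E (4); add C.
Step 6: cheapest edge leaving the tree is B-C (4); add B.
Step 7: cheapest edge leaving the tree is E-F (5); add F.
MST edges: A-D, D-H, D-G, E-G, C-E, B-C, E-F; total weight 3+3+9+3+4+4+5 = 31.

31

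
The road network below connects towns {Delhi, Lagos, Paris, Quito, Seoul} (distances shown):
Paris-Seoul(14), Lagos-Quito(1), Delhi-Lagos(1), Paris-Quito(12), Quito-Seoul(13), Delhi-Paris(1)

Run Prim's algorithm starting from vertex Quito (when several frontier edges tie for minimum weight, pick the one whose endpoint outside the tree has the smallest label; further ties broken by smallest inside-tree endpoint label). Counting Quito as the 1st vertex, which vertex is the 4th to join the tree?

Paris

Prim's algorithm from Quito:
Step 1: frontier [Lagos-Quito 1, Paris-Quito 12, Quito-Seoul 13] → take Lagos-Quito (1); add Lagos.
Step 2: frontier [Delhi-Lagos 1, Paris-Quito 12, Quito-Seoul 13] → take Delhi-Lagos (1); add Delhi.
Step 3: frontier [Delhi-Paris 1, Paris-Quito 12, Quito-Seoul 13] → take Delhi-Paris (1); add Paris.
Step 4: frontier [Paris-Seoul 14, Quito-Seoul 13] → take Quito-Seoul (13); add Seoul.
Vertex order: Quito, Lagos, Delhi, Paris, Seoul. The 4th vertex is Paris.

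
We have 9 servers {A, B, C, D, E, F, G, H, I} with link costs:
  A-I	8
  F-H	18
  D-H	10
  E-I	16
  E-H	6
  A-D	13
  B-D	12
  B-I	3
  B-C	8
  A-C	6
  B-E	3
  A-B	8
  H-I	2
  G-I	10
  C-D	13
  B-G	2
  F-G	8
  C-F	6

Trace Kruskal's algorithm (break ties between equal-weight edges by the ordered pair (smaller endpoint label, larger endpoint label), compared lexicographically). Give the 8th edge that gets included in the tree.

D-H

Kruskal's algorithm — process edges by increasing weight (ties by edge label):
B-G (2): add — endpoints in different components.
H-I (2): add — endpoints in different components.
B-E (3): add — endpoints in different components.
B-I (3): add — endpoints in different components.
A-C (6): add — endpoints in different components.
C-F (6): add — endpoints in different components.
E-H (6): skip — E and H already connected.
A-B (8): add — endpoints in different components.
A-I (8): skip — A and I already connected.
B-C (8): skip — B and C already connected.
F-G (8): skip — F and G already connected.
D-H (10): add — endpoints in different components.
The 8th edge added is D-H.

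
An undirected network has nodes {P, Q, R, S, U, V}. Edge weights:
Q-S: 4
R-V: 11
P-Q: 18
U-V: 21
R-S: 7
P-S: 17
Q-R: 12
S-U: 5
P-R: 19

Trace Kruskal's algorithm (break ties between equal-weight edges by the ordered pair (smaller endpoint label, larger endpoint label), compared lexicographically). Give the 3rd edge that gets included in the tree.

Kruskal's algorithm — process edges by increasing weight (ties by edge label):
Q-S (4): add. Components now {V} {Q,S} {U} {P} {R}
S-U (5): add. Components now {V} {Q,S,U} {P} {R}
R-S (7): add. Components now {V} {Q,R,S,U} {P}
R-V (11): add. Components now {Q,R,S,U,V} {P}
Q-R (12): skip — Q and R already connected.
P-S (17): add. Components now {P,Q,R,S,U,V}
The 3rd edge added is R-S.

R-S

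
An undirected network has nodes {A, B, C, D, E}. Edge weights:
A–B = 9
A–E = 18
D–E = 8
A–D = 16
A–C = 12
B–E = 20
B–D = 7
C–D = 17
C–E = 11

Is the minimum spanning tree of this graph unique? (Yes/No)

Yes

Kruskal: consider edges lightest-first.
B–D (7): add — endpoints in different components.
D–E (8): add — endpoints in different components.
A–B (9): add — endpoints in different components.
C–E (11): add — endpoints in different components.
Every non-tree edge has weight strictly greater than the heaviest edge on the tree path between its endpoints, so the MST is unique.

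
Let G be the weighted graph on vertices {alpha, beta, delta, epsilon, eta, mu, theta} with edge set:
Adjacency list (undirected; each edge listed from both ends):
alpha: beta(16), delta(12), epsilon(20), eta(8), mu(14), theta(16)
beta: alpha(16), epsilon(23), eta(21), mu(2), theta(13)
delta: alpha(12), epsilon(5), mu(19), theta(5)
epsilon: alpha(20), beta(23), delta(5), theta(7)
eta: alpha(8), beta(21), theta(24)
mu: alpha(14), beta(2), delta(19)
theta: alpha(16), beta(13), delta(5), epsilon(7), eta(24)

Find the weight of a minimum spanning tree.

Prim's algorithm from epsilon:
Step 1: cheapest edge leaving the tree is delta-epsilon (5); add delta.
Step 2: cheapest edge leaving the tree is delta-theta (5); add theta.
Step 3: cheapest edge leaving the tree is alpha-delta (12); add alpha.
Step 4: cheapest edge leaving the tree is alpha-eta (8); add eta.
Step 5: cheapest edge leaving the tree is beta-theta (13); add beta.
Step 6: cheapest edge leaving the tree is beta-mu (2); add mu.
MST edges: delta-epsilon, delta-theta, alpha-delta, alpha-eta, beta-theta, beta-mu; total weight 5+5+12+8+13+2 = 45.

45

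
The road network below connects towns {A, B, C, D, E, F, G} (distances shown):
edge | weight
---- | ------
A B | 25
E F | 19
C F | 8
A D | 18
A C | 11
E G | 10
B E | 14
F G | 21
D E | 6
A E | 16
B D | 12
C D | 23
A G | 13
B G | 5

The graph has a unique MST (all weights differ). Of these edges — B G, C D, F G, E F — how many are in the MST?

Sort edges by weight, then run Kruskal:
B G (5): add. Components now {A} {B,G} {C} {D} {E} {F}
D E (6): add. Components now {A} {B,G} {C} {D,E} {F}
C F (8): add. Components now {A} {B,G} {C,F} {D,E}
E G (10): add. Components now {A} {B,D,E,G} {C,F}
A C (11): add. Components now {A,C,F} {B,D,E,G}
B D (12): skip — B and D already connected.
A G (13): add. Components now {A,B,C,D,E,F,G}
MST edge set: {B G, D E, C F, E G, A C, A G}.
Of the listed edges, {B G} are in the MST → 1.

1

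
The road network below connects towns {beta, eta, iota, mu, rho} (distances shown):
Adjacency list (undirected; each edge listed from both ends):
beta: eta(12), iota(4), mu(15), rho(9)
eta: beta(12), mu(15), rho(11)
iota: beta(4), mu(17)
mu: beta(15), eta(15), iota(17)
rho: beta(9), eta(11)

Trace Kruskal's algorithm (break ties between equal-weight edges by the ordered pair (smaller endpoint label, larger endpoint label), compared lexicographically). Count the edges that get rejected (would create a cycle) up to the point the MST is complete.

Kruskal's algorithm — process edges by increasing weight (ties by edge label):
beta-iota (4): add — endpoints in different components.
beta-rho (9): add — endpoints in different components.
eta-rho (11): add — endpoints in different components.
beta-eta (12): skip — eta and beta already connected.
beta-mu (15): add — endpoints in different components.
Edges rejected before the tree was complete: 1.

1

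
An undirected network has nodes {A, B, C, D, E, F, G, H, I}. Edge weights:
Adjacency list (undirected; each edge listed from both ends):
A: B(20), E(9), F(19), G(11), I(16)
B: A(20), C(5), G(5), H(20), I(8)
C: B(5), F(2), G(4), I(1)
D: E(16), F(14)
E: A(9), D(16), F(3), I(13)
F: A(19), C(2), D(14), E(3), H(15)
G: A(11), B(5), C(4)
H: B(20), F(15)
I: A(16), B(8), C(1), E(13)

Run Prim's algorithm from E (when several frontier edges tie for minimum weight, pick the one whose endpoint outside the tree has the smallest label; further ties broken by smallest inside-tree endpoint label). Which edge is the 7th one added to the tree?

D-F

Prim, starting at E.
Step 1: cheapest edge leaving the tree is E F (3); add F.
Step 2: cheapest edge leaving the tree is C F (2); add C.
Step 3: cheapest edge leaving the tree is C I (1); add I.
Step 4: cheapest edge leaving the tree is C G (4); add G.
Step 5: cheapest edge leaving the tree is B C (5); add B.
Step 6: cheapest edge leaving the tree is A E (9); add A.
Step 7: cheapest edge leaving the tree is D F (14); add D.
Step 8: cheapest edge leaving the tree is F H (15); add H.
The 7th edge added is D F.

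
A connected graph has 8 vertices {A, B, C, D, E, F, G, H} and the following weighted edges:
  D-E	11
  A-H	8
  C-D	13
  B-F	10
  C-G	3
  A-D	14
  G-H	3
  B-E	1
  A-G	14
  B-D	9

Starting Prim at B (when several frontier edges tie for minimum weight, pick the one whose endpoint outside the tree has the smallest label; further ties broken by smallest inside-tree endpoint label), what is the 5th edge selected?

Prim's algorithm from B:
Step 1: frontier [B-E 1, B-D 9, B-F 10] → take B-E (1); add E.
Step 2: frontier [B-D 9, B-F 10, D-E 11] → take B-D (9); add D.
Step 3: frontier [B-F 10, C-D 13, A-D 14] → take B-F (10); add F.
Step 4: frontier [C-D 13, A-D 14] → take C-D (13); add C.
Step 5: frontier [C-G 3, A-D 14] → take C-G (3); add G.
Step 6: frontier [A-D 14, G-H 3, A-G 14] → take G-H (3); add H.
Step 7: frontier [A-D 14, A-G 14, A-H 8] → take A-H (8); add A.
The 5th edge added is C-G.

C-G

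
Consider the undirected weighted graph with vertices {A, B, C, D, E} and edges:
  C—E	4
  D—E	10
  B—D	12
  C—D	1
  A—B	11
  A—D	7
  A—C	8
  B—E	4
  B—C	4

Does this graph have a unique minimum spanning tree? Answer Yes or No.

No

Sort edges by weight, then run Kruskal:
C—D (1): add. Components now {A} {B} {C,D} {E}
B—C (4): add. Components now {A} {B,C,D} {E}
B—E (4): add. Components now {A} {B,C,D,E}
C—E (4): skip — C and E already connected.
A—D (7): add. Components now {A,B,C,D,E}
Non-tree edge C—E has weight 4, equal to the heaviest edge on its tree cycle — swapping gives another MST of the same weight. Not unique.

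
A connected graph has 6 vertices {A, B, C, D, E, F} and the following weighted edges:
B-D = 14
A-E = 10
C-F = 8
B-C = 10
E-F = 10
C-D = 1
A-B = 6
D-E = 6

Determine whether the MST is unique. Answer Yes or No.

No

Kruskal: consider edges lightest-first.
C-D (1): add — endpoints in different components.
A-B (6): add — endpoints in different components.
D-E (6): add — endpoints in different components.
C-F (8): add — endpoints in different components.
A-E (10): add — endpoints in different components.
Non-tree edge B-C has weight 10, equal to the heaviest edge on its tree cycle — swapping gives another MST of the same weight. Not unique.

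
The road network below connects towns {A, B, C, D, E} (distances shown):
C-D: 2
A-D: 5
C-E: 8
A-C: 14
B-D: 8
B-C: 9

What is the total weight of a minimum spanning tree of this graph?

23

Kruskal's algorithm — process edges by increasing weight (ties by edge label):
C-D (2): add. Components now {A} {B} {C,D} {E}
A-D (5): add. Components now {A,C,D} {B} {E}
B-D (8): add. Components now {A,B,C,D} {E}
C-E (8): add. Components now {A,B,C,D,E}
MST edges: C-D, A-D, B-D, C-E; total weight 2+5+8+8 = 23.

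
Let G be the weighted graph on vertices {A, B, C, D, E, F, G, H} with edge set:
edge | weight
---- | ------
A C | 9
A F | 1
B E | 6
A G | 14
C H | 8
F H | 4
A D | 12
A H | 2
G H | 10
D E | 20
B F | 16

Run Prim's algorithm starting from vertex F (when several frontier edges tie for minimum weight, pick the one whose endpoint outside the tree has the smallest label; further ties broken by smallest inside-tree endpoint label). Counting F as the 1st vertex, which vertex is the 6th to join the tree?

D

Prim's algorithm from F:
Step 1: frontier [A F 1, F H 4, B F 16] → take A F (1); add A.
Step 2: frontier [A H 2, A C 9, A D 12, A G 14, F H 4, B F 16] → take A H (2); add H.
Step 3: frontier [A C 9, A D 12, A G 14, B F 16, C H 8, G H 10] → take C H (8); add C.
Step 4: frontier [A D 12, A G 14, B F 16, G H 10] → take G H (10); add G.
Step 5: frontier [A D 12, B F 16] → take A D (12); add D.
Step 6: frontier [D E 20, B F 16] → take B F (16); add B.
Step 7: frontier [B E 6, D E 20] → take B E (6); add E.
Vertex order: F, A, H, C, G, D, B, E. The 6th vertex is D.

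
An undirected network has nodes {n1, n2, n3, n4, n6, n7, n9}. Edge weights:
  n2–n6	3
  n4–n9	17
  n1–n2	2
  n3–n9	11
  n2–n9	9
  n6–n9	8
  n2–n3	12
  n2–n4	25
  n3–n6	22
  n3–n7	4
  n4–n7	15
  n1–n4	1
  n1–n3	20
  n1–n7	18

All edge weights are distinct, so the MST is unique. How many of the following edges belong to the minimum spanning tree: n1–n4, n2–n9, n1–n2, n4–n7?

Sort edges by weight, then run Kruskal:
n1–n4 (1): add. Components now {n9} {n1,n4} {n3} {n6} {n2} {n7}
n1–n2 (2): add. Components now {n9} {n1,n2,n4} {n3} {n6} {n7}
n2–n6 (3): add. Components now {n9} {n1,n2,n4,n6} {n3} {n7}
n3–n7 (4): add. Components now {n9} {n1,n2,n4,n6} {n3,n7}
n6–n9 (8): add. Components now {n1,n2,n4,n6,n9} {n3,n7}
n2–n9 (9): skip — n9 and n2 already connected.
n3–n9 (11): add. Components now {n1,n2,n3,n4,n6,n7,n9}
MST edge set: {n1–n4, n1–n2, n2–n6, n3–n7, n6–n9, n3–n9}.
Of the listed edges, {n1–n4, n1–n2} are in the MST → 2.

2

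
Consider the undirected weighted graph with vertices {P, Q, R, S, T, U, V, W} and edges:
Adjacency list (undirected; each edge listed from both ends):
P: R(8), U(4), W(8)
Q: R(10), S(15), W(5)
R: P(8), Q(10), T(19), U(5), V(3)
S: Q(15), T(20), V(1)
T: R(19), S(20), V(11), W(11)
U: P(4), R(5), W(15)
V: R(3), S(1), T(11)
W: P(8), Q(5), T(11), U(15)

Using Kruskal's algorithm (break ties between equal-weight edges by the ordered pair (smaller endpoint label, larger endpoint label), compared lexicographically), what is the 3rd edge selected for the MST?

P-U

Sort edges by weight, then run Kruskal:
S-V (1): add — endpoints in different components.
R-V (3): add — endpoints in different components.
P-U (4): add — endpoints in different components.
Q-W (5): add — endpoints in different components.
R-U (5): add — endpoints in different components.
P-R (8): skip — P and R already connected.
P-W (8): add — endpoints in different components.
Q-R (10): skip — Q and R already connected.
T-V (11): add — endpoints in different components.
The 3rd edge added is P-U.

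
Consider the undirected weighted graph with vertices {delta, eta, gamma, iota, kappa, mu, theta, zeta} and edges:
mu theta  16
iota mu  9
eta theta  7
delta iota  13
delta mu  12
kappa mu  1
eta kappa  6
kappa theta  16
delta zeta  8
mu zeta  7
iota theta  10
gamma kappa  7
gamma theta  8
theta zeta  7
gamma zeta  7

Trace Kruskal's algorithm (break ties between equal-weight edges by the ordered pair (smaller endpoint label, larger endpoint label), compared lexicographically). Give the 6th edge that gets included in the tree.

delta-zeta

Kruskal: consider edges lightest-first.
kappa mu (1): add — endpoints in different components.
eta kappa (6): add — endpoints in different components.
eta theta (7): add — endpoints in different components.
gamma kappa (7): add — endpoints in different components.
gamma zeta (7): add — endpoints in different components.
mu zeta (7): skip — mu and zeta already connected.
theta zeta (7): skip — theta and zeta already connected.
delta zeta (8): add — endpoints in different components.
gamma theta (8): skip — gamma and theta already connected.
iota mu (9): add — endpoints in different components.
The 6th edge added is delta zeta.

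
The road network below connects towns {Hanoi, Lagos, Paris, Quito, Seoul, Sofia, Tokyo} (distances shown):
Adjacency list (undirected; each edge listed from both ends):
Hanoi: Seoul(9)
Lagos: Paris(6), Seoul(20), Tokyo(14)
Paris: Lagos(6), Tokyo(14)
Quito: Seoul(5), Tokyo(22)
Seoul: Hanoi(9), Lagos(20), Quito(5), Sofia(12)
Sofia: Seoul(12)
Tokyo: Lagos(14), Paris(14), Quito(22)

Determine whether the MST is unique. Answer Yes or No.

No

Kruskal's algorithm — process edges by increasing weight (ties by edge label):
Quito—Seoul (5): add — endpoints in different components.
Lagos—Paris (6): add — endpoints in different components.
Hanoi—Seoul (9): add — endpoints in different components.
Seoul—Sofia (12): add — endpoints in different components.
Lagos—Tokyo (14): add — endpoints in different components.
Paris—Tokyo (14): skip — Tokyo and Paris already connected.
Lagos—Seoul (20): add — endpoints in different components.
Non-tree edge Paris—Tokyo has weight 14, equal to the heaviest edge on its tree cycle — swapping gives another MST of the same weight. Not unique.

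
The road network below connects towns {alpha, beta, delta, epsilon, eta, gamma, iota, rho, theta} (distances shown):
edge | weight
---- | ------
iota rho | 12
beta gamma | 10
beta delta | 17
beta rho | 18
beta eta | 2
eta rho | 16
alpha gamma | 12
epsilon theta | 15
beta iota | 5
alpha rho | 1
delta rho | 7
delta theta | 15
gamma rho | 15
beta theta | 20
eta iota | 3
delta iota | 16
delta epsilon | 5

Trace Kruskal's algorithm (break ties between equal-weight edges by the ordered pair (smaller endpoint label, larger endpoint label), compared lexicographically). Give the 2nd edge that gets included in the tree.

Kruskal's algorithm — process edges by increasing weight (ties by edge label):
alpha rho (1): add — endpoints in different components.
beta eta (2): add — endpoints in different components.
eta iota (3): add — endpoints in different components.
beta iota (5): skip — iota and beta already connected.
delta epsilon (5): add — endpoints in different components.
delta rho (7): add — endpoints in different components.
beta gamma (10): add — endpoints in different components.
alpha gamma (12): add — endpoints in different components.
iota rho (12): skip — iota and rho already connected.
delta theta (15): add — endpoints in different components.
The 2nd edge added is beta eta.

beta-eta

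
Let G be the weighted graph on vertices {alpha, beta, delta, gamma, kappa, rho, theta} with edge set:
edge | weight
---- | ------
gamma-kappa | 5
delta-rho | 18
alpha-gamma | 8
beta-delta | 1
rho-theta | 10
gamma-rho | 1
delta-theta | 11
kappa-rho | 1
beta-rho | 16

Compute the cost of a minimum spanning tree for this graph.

32

Kruskal's algorithm — process edges by increasing weight (ties by edge label):
beta-delta (1): add. Components now {beta,delta} {kappa} {gamma} {alpha} {theta} {rho}
gamma-rho (1): add. Components now {beta,delta} {kappa} {gamma,rho} {alpha} {theta}
kappa-rho (1): add. Components now {beta,delta} {gamma,kappa,rho} {alpha} {theta}
gamma-kappa (5): skip — kappa and gamma already connected.
alpha-gamma (8): add. Components now {beta,delta} {alpha,gamma,kappa,rho} {theta}
rho-theta (10): add. Components now {beta,delta} {alpha,gamma,kappa,rho,theta}
delta-theta (11): add. Components now {alpha,beta,delta,gamma,kappa,rho,theta}
MST edges: beta-delta, gamma-rho, kappa-rho, alpha-gamma, rho-theta, delta-theta; total weight 1+1+1+8+10+11 = 32.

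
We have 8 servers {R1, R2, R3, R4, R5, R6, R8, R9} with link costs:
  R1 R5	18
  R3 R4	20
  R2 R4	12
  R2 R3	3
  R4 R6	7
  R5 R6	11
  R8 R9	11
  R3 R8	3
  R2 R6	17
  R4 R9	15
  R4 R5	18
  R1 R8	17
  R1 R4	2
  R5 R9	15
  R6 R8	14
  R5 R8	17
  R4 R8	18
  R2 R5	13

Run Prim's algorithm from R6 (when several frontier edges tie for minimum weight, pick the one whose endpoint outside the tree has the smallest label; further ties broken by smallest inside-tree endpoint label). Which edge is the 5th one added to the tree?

R2-R3

Prim's algorithm from R6:
Step 1: cheapest edge leaving the tree is R4 R6 (7); add R4.
Step 2: cheapest edge leaving the tree is R1 R4 (2); add R1.
Step 3: cheapest edge leaving the tree is R5 R6 (11); add R5.
Step 4: cheapest edge leaving the tree is R2 R4 (12); add R2.
Step 5: cheapest edge leaving the tree is R2 R3 (3); add R3.
Step 6: cheapest edge leaving the tree is R3 R8 (3); add R8.
Step 7: cheapest edge leaving the tree is R8 R9 (11); add R9.
The 5th edge added is R2 R3.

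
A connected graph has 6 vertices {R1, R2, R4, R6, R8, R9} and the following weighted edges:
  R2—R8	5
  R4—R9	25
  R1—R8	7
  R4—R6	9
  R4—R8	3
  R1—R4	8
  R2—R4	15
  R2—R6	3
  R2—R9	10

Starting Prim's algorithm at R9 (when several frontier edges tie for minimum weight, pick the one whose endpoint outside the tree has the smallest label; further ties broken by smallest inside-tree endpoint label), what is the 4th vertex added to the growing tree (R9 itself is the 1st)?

R8

Prim, starting at R9.
Step 1: cheapest edge leaving the tree is R2—R9 (10); add R2.
Step 2: cheapest edge leaving the tree is R2—R6 (3); add R6.
Step 3: cheapest edge leaving the tree is R2—R8 (5); add R8.
Step 4: cheapest edge leaving the tree is R4—R8 (3); add R4.
Step 5: cheapest edge leaving the tree is R1—R8 (7); add R1.
Vertex order: R9, R2, R6, R8, R4, R1. The 4th vertex is R8.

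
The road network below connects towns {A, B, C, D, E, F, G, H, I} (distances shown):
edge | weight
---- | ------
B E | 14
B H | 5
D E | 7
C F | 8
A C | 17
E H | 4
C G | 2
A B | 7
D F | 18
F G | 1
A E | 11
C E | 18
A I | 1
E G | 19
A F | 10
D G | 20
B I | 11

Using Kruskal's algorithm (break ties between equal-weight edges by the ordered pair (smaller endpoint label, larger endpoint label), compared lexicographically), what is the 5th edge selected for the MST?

B-H

Kruskal: consider edges lightest-first.
A I (1): add — endpoints in different components.
F G (1): add — endpoints in different components.
C G (2): add — endpoints in different components.
E H (4): add — endpoints in different components.
B H (5): add — endpoints in different components.
A B (7): add — endpoints in different components.
D E (7): add — endpoints in different components.
C F (8): skip — C and F already connected.
A F (10): add — endpoints in different components.
The 5th edge added is B H.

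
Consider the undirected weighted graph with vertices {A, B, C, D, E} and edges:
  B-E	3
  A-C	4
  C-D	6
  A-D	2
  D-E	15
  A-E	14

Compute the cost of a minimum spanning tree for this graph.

Prim, starting at C.
Step 1: cheapest edge leaving the tree is A-C (4); add A.
Step 2: cheapest edge leaving the tree is A-D (2); add D.
Step 3: cheapest edge leaving the tree is A-E (14); add E.
Step 4: cheapest edge leaving the tree is B-E (3); add B.
MST edges: A-C, A-D, A-E, B-E; total weight 4+2+14+3 = 23.

23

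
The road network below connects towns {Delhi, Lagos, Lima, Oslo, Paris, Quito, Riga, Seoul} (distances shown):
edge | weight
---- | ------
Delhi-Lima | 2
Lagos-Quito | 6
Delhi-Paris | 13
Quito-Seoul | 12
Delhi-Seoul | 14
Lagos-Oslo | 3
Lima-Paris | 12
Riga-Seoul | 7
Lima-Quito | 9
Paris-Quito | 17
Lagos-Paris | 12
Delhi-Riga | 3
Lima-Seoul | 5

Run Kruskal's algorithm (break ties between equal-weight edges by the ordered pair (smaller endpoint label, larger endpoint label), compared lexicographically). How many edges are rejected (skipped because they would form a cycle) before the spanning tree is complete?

Sort edges by weight, then run Kruskal:
Delhi-Lima (2): add — endpoints in different components.
Delhi-Riga (3): add — endpoints in different components.
Lagos-Oslo (3): add — endpoints in different components.
Lima-Seoul (5): add — endpoints in different components.
Lagos-Quito (6): add — endpoints in different components.
Riga-Seoul (7): skip — Seoul and Riga already connected.
Lima-Quito (9): add — endpoints in different components.
Lagos-Paris (12): add — endpoints in different components.
Edges rejected before the tree was complete: 1.

1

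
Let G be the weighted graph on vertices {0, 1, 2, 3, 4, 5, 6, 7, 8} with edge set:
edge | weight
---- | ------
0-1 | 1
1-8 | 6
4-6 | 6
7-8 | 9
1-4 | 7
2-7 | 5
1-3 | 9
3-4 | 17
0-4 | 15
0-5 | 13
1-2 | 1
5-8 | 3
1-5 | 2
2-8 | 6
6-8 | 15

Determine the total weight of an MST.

34

Sort edges by weight, then run Kruskal:
0-1 (1): add — endpoints in different components.
1-2 (1): add — endpoints in different components.
1-5 (2): add — endpoints in different components.
5-8 (3): add — endpoints in different components.
2-7 (5): add — endpoints in different components.
1-8 (6): skip — 1 and 8 already connected.
2-8 (6): skip — 2 and 8 already connected.
4-6 (6): add — endpoints in different components.
1-4 (7): add — endpoints in different components.
1-3 (9): add — endpoints in different components.
MST edges: 0-1, 1-2, 1-5, 5-8, 2-7, 4-6, 1-4, 1-3; total weight 1+1+2+3+5+6+7+9 = 34.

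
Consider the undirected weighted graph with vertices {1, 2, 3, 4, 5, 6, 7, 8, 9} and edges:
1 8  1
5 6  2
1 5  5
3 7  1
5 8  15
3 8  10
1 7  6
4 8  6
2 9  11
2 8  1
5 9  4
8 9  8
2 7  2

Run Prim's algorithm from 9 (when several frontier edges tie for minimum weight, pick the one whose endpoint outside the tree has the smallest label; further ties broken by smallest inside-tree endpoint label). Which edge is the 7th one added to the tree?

Prim, starting at 9.
Step 1: cheapest edge leaving the tree is 5 9 (4); add 5.
Step 2: cheapest edge leaving the tree is 5 6 (2); add 6.
Step 3: cheapest edge leaving the tree is 1 5 (5); add 1.
Step 4: cheapest edge leaving the tree is 1 8 (1); add 8.
Step 5: cheapest edge leaving the tree is 2 8 (1); add 2.
Step 6: cheapest edge leaving the tree is 2 7 (2); add 7.
Step 7: cheapest edge leaving the tree is 3 7 (1); add 3.
Step 8: cheapest edge leaving the tree is 4 8 (6); add 4.
The 7th edge added is 3 7.

3-7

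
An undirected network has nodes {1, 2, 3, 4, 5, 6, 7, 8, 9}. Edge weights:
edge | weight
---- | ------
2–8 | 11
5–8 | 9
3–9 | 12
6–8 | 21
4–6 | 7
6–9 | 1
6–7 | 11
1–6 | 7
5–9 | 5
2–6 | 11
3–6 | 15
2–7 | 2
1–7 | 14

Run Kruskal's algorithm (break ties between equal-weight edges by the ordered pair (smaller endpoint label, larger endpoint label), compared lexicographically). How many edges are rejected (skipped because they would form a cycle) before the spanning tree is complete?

Sort edges by weight, then run Kruskal:
6–9 (1): add — endpoints in different components.
2–7 (2): add — endpoints in different components.
5–9 (5): add — endpoints in different components.
1–6 (7): add — endpoints in different components.
4–6 (7): add — endpoints in different components.
5–8 (9): add — endpoints in different components.
2–6 (11): add — endpoints in different components.
2–8 (11): skip — 2 and 8 already connected.
6–7 (11): skip — 6 and 7 already connected.
3–9 (12): add — endpoints in different components.
Edges rejected before the tree was complete: 2.

2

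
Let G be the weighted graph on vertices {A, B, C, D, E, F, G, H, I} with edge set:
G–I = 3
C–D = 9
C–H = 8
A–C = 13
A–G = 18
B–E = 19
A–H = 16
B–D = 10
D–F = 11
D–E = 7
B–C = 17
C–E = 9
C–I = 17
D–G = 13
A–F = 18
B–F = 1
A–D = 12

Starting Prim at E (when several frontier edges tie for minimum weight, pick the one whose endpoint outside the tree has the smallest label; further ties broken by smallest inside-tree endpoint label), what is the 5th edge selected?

B-F

Prim's algorithm from E:
Step 1: cheapest edge leaving the tree is D–E (7); add D.
Step 2: cheapest edge leaving the tree is C–D (9); add C.
Step 3: cheapest edge leaving the tree is C–H (8); add H.
Step 4: cheapest edge leaving the tree is B–D (10); add B.
Step 5: cheapest edge leaving the tree is B–F (1); add F.
Step 6: cheapest edge leaving the tree is A–D (12); add A.
Step 7: cheapest edge leaving the tree is D–G (13); add G.
Step 8: cheapest edge leaving the tree is G–I (3); add I.
The 5th edge added is B–F.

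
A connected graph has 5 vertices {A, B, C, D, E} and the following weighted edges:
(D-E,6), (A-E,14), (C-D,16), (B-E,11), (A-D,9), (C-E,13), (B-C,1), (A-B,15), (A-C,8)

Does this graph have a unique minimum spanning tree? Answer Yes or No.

Yes

Kruskal: consider edges lightest-first.
B-C (1): add. Components now {A} {B,C} {D} {E}
D-E (6): add. Components now {A} {B,C} {D,E}
A-C (8): add. Components now {A,B,C} {D,E}
A-D (9): add. Components now {A,B,C,D,E}
Every non-tree edge has weight strictly greater than the heaviest edge on the tree path between its endpoints, so the MST is unique.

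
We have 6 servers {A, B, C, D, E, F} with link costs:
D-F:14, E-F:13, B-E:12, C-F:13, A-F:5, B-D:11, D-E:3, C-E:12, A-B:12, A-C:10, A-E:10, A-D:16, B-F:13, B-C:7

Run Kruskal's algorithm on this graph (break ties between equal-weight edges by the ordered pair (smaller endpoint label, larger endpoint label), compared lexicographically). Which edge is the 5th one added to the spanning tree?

A-E

Kruskal's algorithm — process edges by increasing weight (ties by edge label):
D-E (3): add. Components now {A} {B} {C} {D,E} {F}
A-F (5): add. Components now {A,F} {B} {C} {D,E}
B-C (7): add. Components now {A,F} {B,C} {D,E}
A-C (10): add. Components now {A,B,C,F} {D,E}
A-E (10): add. Components now {A,B,C,D,E,F}
The 5th edge added is A-E.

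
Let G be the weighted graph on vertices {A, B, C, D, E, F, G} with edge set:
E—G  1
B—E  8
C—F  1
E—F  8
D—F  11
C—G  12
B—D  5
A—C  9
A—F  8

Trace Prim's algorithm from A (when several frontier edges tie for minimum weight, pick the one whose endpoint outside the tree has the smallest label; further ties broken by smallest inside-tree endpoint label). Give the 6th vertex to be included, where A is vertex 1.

B

Grow the tree from A using Prim:
Step 1: frontier [A—F 8, A—C 9] → take A—F (8); add F.
Step 2: frontier [A—C 9, C—F 1, E—F 8, D—F 11] → take C—F (1); add C.
Step 3: frontier [C—G 12, E—F 8, D—F 11] → take E—F (8); add E.
Step 4: frontier [C—G 12, E—G 1, B—E 8, D—F 11] → take E—G (1); add G.
Step 5: frontier [B—E 8, D—F 11] → take B—E (8); add B.
Step 6: frontier [B—D 5, D—F 11] → take B—D (5); add D.
Vertex order: A, F, C, E, G, B, D. The 6th vertex is B.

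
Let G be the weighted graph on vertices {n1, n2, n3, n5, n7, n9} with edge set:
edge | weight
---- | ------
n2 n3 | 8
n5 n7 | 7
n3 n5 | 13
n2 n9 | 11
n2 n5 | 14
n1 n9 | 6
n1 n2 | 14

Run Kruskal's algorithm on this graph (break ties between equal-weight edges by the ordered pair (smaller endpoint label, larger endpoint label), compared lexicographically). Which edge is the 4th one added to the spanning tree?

n2-n9

Kruskal's algorithm — process edges by increasing weight (ties by edge label):
n1 n9 (6): add. Components now {n1,n9} {n7} {n2} {n3} {n5}
n5 n7 (7): add. Components now {n1,n9} {n5,n7} {n2} {n3}
n2 n3 (8): add. Components now {n1,n9} {n5,n7} {n2,n3}
n2 n9 (11): add. Components now {n1,n2,n3,n9} {n5,n7}
n3 n5 (13): add. Components now {n1,n2,n3,n5,n7,n9}
The 4th edge added is n2 n9.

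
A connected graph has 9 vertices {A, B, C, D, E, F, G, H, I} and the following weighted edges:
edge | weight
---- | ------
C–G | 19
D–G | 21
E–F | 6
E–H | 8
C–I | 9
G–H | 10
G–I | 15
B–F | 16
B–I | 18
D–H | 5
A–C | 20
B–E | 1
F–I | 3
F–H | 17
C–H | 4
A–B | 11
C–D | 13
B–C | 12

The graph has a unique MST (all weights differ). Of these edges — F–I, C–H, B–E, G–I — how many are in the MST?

Kruskal's algorithm — process edges by increasing weight (ties by edge label):
B–E (1): add — endpoints in different components.
F–I (3): add — endpoints in different components.
C–H (4): add — endpoints in different components.
D–H (5): add — endpoints in different components.
E–F (6): add — endpoints in different components.
E–H (8): add — endpoints in different components.
C–I (9): skip — C and I already connected.
G–H (10): add — endpoints in different components.
A–B (11): add — endpoints in different components.
MST edge set: {B–E, F–I, C–H, D–H, E–F, E–H, G–H, A–B}.
Of the listed edges, {F–I, C–H, B–E} are in the MST → 3.

3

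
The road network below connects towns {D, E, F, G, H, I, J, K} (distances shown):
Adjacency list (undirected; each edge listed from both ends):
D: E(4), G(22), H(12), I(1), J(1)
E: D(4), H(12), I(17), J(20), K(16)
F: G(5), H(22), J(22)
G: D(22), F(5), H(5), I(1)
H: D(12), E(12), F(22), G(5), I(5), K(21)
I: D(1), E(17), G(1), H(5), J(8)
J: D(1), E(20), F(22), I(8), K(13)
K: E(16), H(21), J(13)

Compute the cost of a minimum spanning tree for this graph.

30

Kruskal: consider edges lightest-first.
D-I (1): add — endpoints in different components.
D-J (1): add — endpoints in different components.
G-I (1): add — endpoints in different components.
D-E (4): add — endpoints in different components.
F-G (5): add — endpoints in different components.
G-H (5): add — endpoints in different components.
H-I (5): skip — H and I already connected.
I-J (8): skip — I and J already connected.
D-H (12): skip — D and H already connected.
E-H (12): skip — E and H already connected.
J-K (13): add — endpoints in different components.
MST edges: D-I, D-J, G-I, D-E, F-G, G-H, J-K; total weight 1+1+1+4+5+5+13 = 30.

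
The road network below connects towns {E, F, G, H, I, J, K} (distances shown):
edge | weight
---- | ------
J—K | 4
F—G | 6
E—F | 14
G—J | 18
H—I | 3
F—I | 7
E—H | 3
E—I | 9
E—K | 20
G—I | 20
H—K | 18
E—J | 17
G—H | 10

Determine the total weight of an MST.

40

Prim, starting at I.
Step 1: frontier [H—I 3, F—I 7, E—I 9, G—I 20] → take H—I (3); add H.
Step 2: frontier [E—H 3, G—H 10, H—K 18, F—I 7, E—I 9, G—I 20] → take E—H (3); add E.
Step 3: frontier [E—F 14, E—J 17, E—K 20, G—H 10, H—K 18, F—I 7, G—I 20] → take F—I (7); add F.
Step 4: frontier [E—J 17, E—K 20, F—G 6, G—H 10, H—K 18, G—I 20] → take F—G (6); add G.
Step 5: frontier [E—J 17, E—K 20, G—J 18, H—K 18] → take E—J (17); add J.
Step 6: frontier [E—K 20, H—K 18, J—K 4] → take J—K (4); add K.
MST edges: H—I, E—H, F—I, F—G, E—J, J—K; total weight 3+3+7+6+17+4 = 40.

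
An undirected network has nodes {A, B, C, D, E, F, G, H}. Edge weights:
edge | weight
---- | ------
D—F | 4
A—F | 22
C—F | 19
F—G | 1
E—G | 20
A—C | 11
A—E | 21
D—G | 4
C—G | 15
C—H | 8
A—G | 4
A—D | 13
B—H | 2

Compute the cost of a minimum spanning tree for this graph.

50

Kruskal's algorithm — process edges by increasing weight (ties by edge label):
F—G (1): add — endpoints in different components.
B—H (2): add — endpoints in different components.
A—G (4): add — endpoints in different components.
D—F (4): add — endpoints in different components.
D—G (4): skip — D and G already connected.
C—H (8): add — endpoints in different components.
A—C (11): add — endpoints in different components.
A—D (13): skip — A and D already connected.
C—G (15): skip — C and G already connected.
C—F (19): skip — C and F already connected.
E—G (20): add — endpoints in different components.
MST edges: F—G, B—H, A—G, D—F, C—H, A—C, E—G; total weight 1+2+4+4+8+11+20 = 50.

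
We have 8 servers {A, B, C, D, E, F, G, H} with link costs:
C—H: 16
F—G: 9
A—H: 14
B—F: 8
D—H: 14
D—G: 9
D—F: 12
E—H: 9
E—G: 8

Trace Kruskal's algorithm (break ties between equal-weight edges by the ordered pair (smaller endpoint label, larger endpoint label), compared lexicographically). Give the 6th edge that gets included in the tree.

A-H

Sort edges by weight, then run Kruskal:
B—F (8): add — endpoints in different components.
E—G (8): add — endpoints in different components.
D—G (9): add — endpoints in different components.
E—H (9): add — endpoints in different components.
F—G (9): add — endpoints in different components.
D—F (12): skip — D and F already connected.
A—H (14): add — endpoints in different components.
D—H (14): skip — D and H already connected.
C—H (16): add — endpoints in different components.
The 6th edge added is A—H.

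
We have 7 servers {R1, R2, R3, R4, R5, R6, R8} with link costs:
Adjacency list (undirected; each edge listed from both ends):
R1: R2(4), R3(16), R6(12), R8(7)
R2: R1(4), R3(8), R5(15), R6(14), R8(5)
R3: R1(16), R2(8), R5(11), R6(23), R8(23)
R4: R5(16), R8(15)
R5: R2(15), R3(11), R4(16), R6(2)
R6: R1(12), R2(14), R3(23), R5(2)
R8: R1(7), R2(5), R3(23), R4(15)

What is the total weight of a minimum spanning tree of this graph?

45

Kruskal's algorithm — process edges by increasing weight (ties by edge label):
R5-R6 (2): add — endpoints in different components.
R1-R2 (4): add — endpoints in different components.
R2-R8 (5): add — endpoints in different components.
R1-R8 (7): skip — R1 and R8 already connected.
R2-R3 (8): add — endpoints in different components.
R3-R5 (11): add — endpoints in different components.
R1-R6 (12): skip — R1 and R6 already connected.
R2-R6 (14): skip — R2 and R6 already connected.
R2-R5 (15): skip — R2 and R5 already connected.
R4-R8 (15): add — endpoints in different components.
MST edges: R5-R6, R1-R2, R2-R8, R2-R3, R3-R5, R4-R8; total weight 2+4+5+8+11+15 = 45.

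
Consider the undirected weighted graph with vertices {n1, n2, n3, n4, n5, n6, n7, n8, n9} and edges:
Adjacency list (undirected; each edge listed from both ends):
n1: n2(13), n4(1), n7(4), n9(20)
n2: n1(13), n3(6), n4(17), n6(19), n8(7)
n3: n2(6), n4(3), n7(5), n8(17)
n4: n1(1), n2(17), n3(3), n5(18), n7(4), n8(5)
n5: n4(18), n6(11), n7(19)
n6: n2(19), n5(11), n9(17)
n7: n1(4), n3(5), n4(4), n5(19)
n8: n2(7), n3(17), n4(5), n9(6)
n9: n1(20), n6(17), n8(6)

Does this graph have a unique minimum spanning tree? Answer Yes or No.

Kruskal: consider edges lightest-first.
n1–n4 (1): add — endpoints in different components.
n3–n4 (3): add — endpoints in different components.
n1–n7 (4): add — endpoints in different components.
n4–n7 (4): skip — n7 and n4 already connected.
n3–n7 (5): skip — n7 and n3 already connected.
n4–n8 (5): add — endpoints in different components.
n2–n3 (6): add — endpoints in different components.
n8–n9 (6): add — endpoints in different components.
n2–n8 (7): skip — n8 and n2 already connected.
n5–n6 (11): add — endpoints in different components.
n1–n2 (13): skip — n1 and n2 already connected.
n2–n4 (17): skip — n2 and n4 already connected.
n3–n8 (17): skip — n8 and n3 already connected.
n6–n9 (17): add — endpoints in different components.
Non-tree edge n4–n7 has weight 4, equal to the heaviest edge on its tree cycle — swapping gives another MST of the same weight. Not unique.

No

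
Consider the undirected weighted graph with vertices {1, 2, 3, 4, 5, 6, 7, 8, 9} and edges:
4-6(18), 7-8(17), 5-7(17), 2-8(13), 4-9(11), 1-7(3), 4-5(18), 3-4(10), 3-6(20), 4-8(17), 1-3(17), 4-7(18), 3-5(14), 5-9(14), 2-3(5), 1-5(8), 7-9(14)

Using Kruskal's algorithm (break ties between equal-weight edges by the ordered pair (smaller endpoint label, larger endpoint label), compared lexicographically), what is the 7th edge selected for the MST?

Kruskal's algorithm — process edges by increasing weight (ties by edge label):
1-7 (3): add — endpoints in different components.
2-3 (5): add — endpoints in different components.
1-5 (8): add — endpoints in different components.
3-4 (10): add — endpoints in different components.
4-9 (11): add — endpoints in different components.
2-8 (13): add — endpoints in different components.
3-5 (14): add — endpoints in different components.
5-9 (14): skip — 5 and 9 already connected.
7-9 (14): skip — 7 and 9 already connected.
1-3 (17): skip — 1 and 3 already connected.
4-8 (17): skip — 4 and 8 already connected.
5-7 (17): skip — 5 and 7 already connected.
7-8 (17): skip — 7 and 8 already connected.
4-5 (18): skip — 4 and 5 already connected.
4-6 (18): add — endpoints in different components.
The 7th edge added is 3-5.

3-5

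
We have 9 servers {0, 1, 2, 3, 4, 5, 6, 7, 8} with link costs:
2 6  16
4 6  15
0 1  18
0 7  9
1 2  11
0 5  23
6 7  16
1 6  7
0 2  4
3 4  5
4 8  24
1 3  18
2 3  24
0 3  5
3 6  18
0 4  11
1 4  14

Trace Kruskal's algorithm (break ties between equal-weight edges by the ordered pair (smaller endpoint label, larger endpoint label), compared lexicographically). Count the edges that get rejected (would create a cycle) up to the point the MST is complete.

9

Kruskal: consider edges lightest-first.
0 2 (4): add — endpoints in different components.
0 3 (5): add — endpoints in different components.
3 4 (5): add — endpoints in different components.
1 6 (7): add — endpoints in different components.
0 7 (9): add — endpoints in different components.
0 4 (11): skip — 0 and 4 already connected.
1 2 (11): add — endpoints in different components.
1 4 (14): skip — 1 and 4 already connected.
4 6 (15): skip — 4 and 6 already connected.
2 6 (16): skip — 2 and 6 already connected.
6 7 (16): skip — 6 and 7 already connected.
0 1 (18): skip — 0 and 1 already connected.
1 3 (18): skip — 1 and 3 already connected.
3 6 (18): skip — 3 and 6 already connected.
0 5 (23): add — endpoints in different components.
2 3 (24): skip — 2 and 3 already connected.
4 8 (24): add — endpoints in different components.
Edges rejected before the tree was complete: 9.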